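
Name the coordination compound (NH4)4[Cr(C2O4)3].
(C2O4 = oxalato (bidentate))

The 4 ammonium counter-ions carry a total charge of +4, so each complex ion is 4−.
Ligand charges: 3×oxalato (-2 each); total -6. So Cr + (-6) = 4−, giving Cr = +2.
The complex ion is anionic, so chromium takes the -ate form chromate(II).

ammonium trioxalatochromate(II)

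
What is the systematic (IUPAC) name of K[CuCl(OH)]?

The 1 potassium counter-ion carries a total charge of +1, so each complex ion is 1−.
Ligand charges: 1×hydroxo (-1 each), 1×chloro (-1 each); total -2. So Cu + (-2) = 1−, giving Cu = +1.
The complex ion is anionic, so copper takes the -ate form cuprate(I).

potassium chlorohydroxocuprate(I)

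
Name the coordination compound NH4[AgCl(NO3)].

ammonium chloronitratoargentate(I)

The 1 ammonium counter-ion carries a total charge of +1, so each complex ion is 1−.
Ligand charges: 1×nitrato (-1 each), 1×chloro (-1 each); total -2. So Ag + (-2) = 1−, giving Ag = +1.
Ligands are named alphabetically: chloro before nitrato.
The complex ion is anionic, so silver takes the -ate form argentate(I).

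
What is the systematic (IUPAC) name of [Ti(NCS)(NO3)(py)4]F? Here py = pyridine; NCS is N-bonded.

The 1 fluoride counter-ion carries a total charge of -1, so each complex ion is 1+.
Ligand charges: 1×nitrato (-1 each), 4×pyridine (neutral), 1×isothiocyanato (-1 each); total -2. So Ti + (-2) = 1+, giving Ti = +3.
Ligands are named alphabetically: isothiocyanato before nitrato before pyridine.

isothiocyanatonitratotetrakis(pyridine)titanium(III) fluoride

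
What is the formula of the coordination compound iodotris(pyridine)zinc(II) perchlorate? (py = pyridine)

[ZnI(py)3]ClO4

Ligands: 1 iodo (I, -1), 3 pyridine (py, neutral). Ligand charge sum = -1.
With Zn in oxidation state +2, the complex ion is [Zn...]^1+.
Charge balance with perchlorate (-1) requires 1 complex ion per 1 perchlorate.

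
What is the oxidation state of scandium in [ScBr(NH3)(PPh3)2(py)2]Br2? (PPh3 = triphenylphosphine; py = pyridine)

2 bromide outside the brackets (-1 each) → the complex ion is 2+.
Ligand charges: 2×PPh3 neutral; 2×py neutral; 1×Br = -1; 1×NH3 neutral; sum -1.
Sc + (-1) = 2+ ⇒ Sc is +3.

+3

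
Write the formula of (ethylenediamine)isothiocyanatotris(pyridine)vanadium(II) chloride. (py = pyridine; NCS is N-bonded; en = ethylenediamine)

[V(en)(NCS)(py)3]Cl

Ligands: 3 pyridine (py, neutral), 1 isothiocyanato (NCS, -1), 1 ethylenediamine (en, neutral). Ligand charge sum = -1.
With V in oxidation state +2, the complex ion is [V...]^1+.
Charge balance with chloride (-1) requires 1 complex ion per 1 chloride.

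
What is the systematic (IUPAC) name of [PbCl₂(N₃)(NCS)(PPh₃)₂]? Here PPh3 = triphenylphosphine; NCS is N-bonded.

There is no counter-ion, so the complex is neutral overall.
Ligand charges: 1×azido (-1 each), 2×chloro (-1 each), 2×triphenylphosphine (neutral), 1×isothiocyanato (-1 each); total -4. So Pb + (-4) = 0, giving Pb = +4.
Ligands are named alphabetically: azido before chloro before isothiocyanato before triphenylphosphine.

azidodichloroisothiocyanatobis(triphenylphosphine)lead(IV)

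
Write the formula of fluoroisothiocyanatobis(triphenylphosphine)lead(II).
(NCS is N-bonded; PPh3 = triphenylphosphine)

[PbF(NCS)(PPh3)2]

Ligands: 1 isothiocyanato (NCS, -1), 2 triphenylphosphine (PPh3, neutral), 1 fluoro (F, -1). Ligand charge sum = -2.
With Pb in oxidation state +2, the complex ion is [Pb...].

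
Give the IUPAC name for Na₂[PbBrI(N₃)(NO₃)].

The 2 sodium counter-ions carry a total charge of +2, so each complex ion is 2−.
Ligand charges: 1×iodo (-1 each), 1×bromo (-1 each), 1×azido (-1 each), 1×nitrato (-1 each); total -4. So Pb + (-4) = 2−, giving Pb = +2.
The complex ion is anionic, so lead takes the -ate form plumbate(II).

sodium azidobromoiodonitratoplumbate(II)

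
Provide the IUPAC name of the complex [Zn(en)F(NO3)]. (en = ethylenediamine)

There is no counter-ion, so the complex is neutral overall.
Ligand charges: 1×fluoro (-1 each), 1×nitrato (-1 each), 1×ethylenediamine (neutral); total -2. So Zn + (-2) = 0, giving Zn = +2.
Ligands are named alphabetically: ethylenediamine before fluoro before nitrato.

(ethylenediamine)fluoronitratozinc(II)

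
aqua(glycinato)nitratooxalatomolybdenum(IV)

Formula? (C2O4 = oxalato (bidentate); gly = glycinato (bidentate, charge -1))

[Mo(C2O4)(gly)(H2O)(NO3)]

Ligands: 1 oxalato (C2O4, -2), 1 nitrato (NO3, -1), 1 glycinato (gly, -1), 1 aqua (H2O, neutral). Ligand charge sum = -4.
With Mo in oxidation state +4, the complex ion is [Mo...].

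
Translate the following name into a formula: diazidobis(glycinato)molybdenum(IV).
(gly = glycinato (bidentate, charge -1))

Ligands: 2 azido (N3, -1), 2 glycinato (gly, -1). Ligand charge sum = -4.
With Mo in oxidation state +4, the complex ion is [Mo...].

[Mo(gly)2(N3)2]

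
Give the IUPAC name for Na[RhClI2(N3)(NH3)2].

sodium diammineazidochlorodiiodorhodate(III)

The 1 sodium counter-ion carries a total charge of +1, so each complex ion is 1−.
Ligand charges: 1×azido (-1 each), 1×chloro (-1 each), 2×iodo (-1 each), 2×ammine (neutral); total -4. So Rh + (-4) = 1−, giving Rh = +3.
The complex ion is anionic, so rhodium takes the -ate form rhodate(III).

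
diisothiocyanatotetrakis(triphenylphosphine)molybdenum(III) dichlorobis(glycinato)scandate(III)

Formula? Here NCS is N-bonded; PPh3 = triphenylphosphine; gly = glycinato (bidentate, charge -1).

Cation [Mo…]: ligand charges -2, Mo(III) ⇒ ion charge 1+.
Anion [Sc…]: ligand charges -4, Sc(III) ⇒ ion charge 1−.
One 1+ cation balances one 1− anion.

[Mo(NCS)2(PPh3)4][ScCl2(gly)2]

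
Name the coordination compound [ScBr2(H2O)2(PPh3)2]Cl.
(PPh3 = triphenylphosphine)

The 1 chloride counter-ion carries a total charge of -1, so each complex ion is 1+.
Ligand charges: 2×triphenylphosphine (neutral), 2×bromo (-1 each), 2×aqua (neutral); total -2. So Sc + (-2) = 1+, giving Sc = +3.
Ligands are named alphabetically: aqua before bromo before triphenylphosphine.

diaquadibromobis(triphenylphosphine)scandium(III) chloride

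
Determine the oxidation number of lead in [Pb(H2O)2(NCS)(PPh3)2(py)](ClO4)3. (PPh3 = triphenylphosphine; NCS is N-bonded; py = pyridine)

+4

3 perchlorate outside the brackets (-1 each) → the complex ion is 3+.
Ligand charges: 2×H2O neutral; 2×PPh3 neutral; 1×NCS = -1; 1×py neutral; sum -1.
Pb + (-1) = 3+ ⇒ Pb is +4.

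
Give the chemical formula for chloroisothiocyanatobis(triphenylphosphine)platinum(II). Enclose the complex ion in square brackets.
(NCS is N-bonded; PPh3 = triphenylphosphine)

Ligands: 1 isothiocyanato (NCS, -1), 2 triphenylphosphine (PPh3, neutral), 1 chloro (Cl, -1). Ligand charge sum = -2.
With Pt in oxidation state +2, the complex ion is [Pt...].

[PtCl(NCS)(PPh3)2]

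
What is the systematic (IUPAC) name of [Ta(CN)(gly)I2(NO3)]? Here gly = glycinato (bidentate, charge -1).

There is no counter-ion, so the complex is neutral overall.
Ligand charges: 1×glycinato (-1 each), 1×nitrato (-1 each), 1×cyano (-1 each), 2×iodo (-1 each); total -5. So Ta + (-5) = 0, giving Ta = +5.
Ligands are named alphabetically: cyano before glycinato before iodo before nitrato.

cyano(glycinato)diiodonitratotantalum(V)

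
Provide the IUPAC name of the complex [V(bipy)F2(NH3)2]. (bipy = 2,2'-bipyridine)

There is no counter-ion, so the complex is neutral overall.
Ligand charges: 1×2,2'-bipyridine (neutral), 2×ammine (neutral), 2×fluoro (-1 each); total -2. So V + (-2) = 0, giving V = +2.
Ligands are named alphabetically: ammine before bipyridine before fluoro.

diammine(2,2'-bipyridine)difluorovanadium(II)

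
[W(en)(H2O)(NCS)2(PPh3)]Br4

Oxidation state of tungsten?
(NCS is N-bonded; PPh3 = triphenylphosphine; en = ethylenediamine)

+6

4 bromide outside the brackets (-1 each) → the complex ion is 4+.
Ligand charges: 2×NCS = -2; 1×PPh3 neutral; 1×en neutral; 1×H2O neutral; sum -2.
W + (-2) = 4+ ⇒ W is +6.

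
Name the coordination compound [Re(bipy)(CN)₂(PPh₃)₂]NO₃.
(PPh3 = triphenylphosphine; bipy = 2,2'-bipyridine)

The 1 nitrate counter-ion carries a total charge of -1, so each complex ion is 1+.
Ligand charges: 2×triphenylphosphine (neutral), 2×cyano (-1 each), 1×2,2'-bipyridine (neutral); total -2. So Re + (-2) = 1+, giving Re = +3.
Ligands are named alphabetically: bipyridine before cyano before triphenylphosphine.

(2,2'-bipyridine)dicyanobis(triphenylphosphine)rhenium(III) nitrate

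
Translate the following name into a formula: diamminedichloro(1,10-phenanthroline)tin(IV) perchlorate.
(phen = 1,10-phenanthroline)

[SnCl2(NH3)2(phen)](ClO4)2

Ligands: 2 ammine (NH3, neutral), 1 1,10-phenanthroline (phen, neutral), 2 chloro (Cl, -1). Ligand charge sum = -2.
With Sn in oxidation state +4, the complex ion is [Sn...]^2+.
Charge balance with perchlorate (-1) requires 1 complex ion per 2 perchlorate.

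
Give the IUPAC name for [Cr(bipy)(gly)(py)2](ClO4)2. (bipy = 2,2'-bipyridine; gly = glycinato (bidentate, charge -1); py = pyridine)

The 2 perchlorate counter-ions carry a total charge of -2, so each complex ion is 2+.
Ligand charges: 1×2,2'-bipyridine (neutral), 1×glycinato (-1 each), 2×pyridine (neutral); total -1. So Cr + (-1) = 2+, giving Cr = +3.
Ligands are named alphabetically: bipyridine before glycinato before pyridine.

(2,2'-bipyridine)(glycinato)bis(pyridine)chromium(III) perchlorate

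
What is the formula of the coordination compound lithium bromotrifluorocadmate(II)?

Ligands: 1 bromo (Br, -1), 3 fluoro (F, -1). Ligand charge sum = -4.
Charge balance with lithium (+1) requires 1 complex ion per 2 lithium.

Li2[CdBrF3]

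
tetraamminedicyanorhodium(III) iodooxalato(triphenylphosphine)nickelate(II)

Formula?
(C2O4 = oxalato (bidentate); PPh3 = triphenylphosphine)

[Rh(CN)2(NH3)4][Ni(C2O4)I(PPh3)]

Cation [Rh…]: ligand charges -2, Rh(III) ⇒ ion charge 1+.
Anion [Ni…]: ligand charges -3, Ni(II) ⇒ ion charge 1−.
One 1+ cation balances one 1− anion.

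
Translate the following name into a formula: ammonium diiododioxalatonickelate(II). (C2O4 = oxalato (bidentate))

(NH4)4[Ni(C2O4)2I2]

Ligands: 2 iodo (I, -1), 2 oxalato (C2O4, -2). Ligand charge sum = -6.
Charge balance with ammonium (+1) requires 1 complex ion per 4 ammonium.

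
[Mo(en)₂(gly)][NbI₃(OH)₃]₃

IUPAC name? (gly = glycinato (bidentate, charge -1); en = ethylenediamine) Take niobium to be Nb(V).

Nb is given as +5; the anion's ligand charges sum to -6, so the complex anion is 1−.
With 3 anions per cation, the cation must be 3×1 = 3+.
Cation: ligand charges sum to -1; for the ion to be 3+, Mo = +4.

bis(ethylenediamine)(glycinato)molybdenum(IV) trihydroxotriiodoniobate(V)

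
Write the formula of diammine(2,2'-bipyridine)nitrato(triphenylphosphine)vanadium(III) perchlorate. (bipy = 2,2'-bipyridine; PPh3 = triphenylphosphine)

[V(bipy)(NH3)2(NO3)(PPh3)](ClO4)2

Ligands: 1 nitrato (NO3, -1), 1 2,2'-bipyridine (bipy, neutral), 1 triphenylphosphine (PPh3, neutral), 2 ammine (NH3, neutral). Ligand charge sum = -1.
With V in oxidation state +3, the complex ion is [V...]^2+.
Charge balance with perchlorate (-1) requires 1 complex ion per 2 perchlorate.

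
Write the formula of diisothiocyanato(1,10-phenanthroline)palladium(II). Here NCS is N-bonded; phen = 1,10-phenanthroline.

[Pd(NCS)2(phen)]

Ligands: 2 isothiocyanato (NCS, -1), 1 1,10-phenanthroline (phen, neutral). Ligand charge sum = -2.
With Pd in oxidation state +2, the complex ion is [Pd...].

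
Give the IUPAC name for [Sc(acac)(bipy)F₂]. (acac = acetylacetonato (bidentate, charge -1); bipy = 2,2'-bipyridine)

(acetylacetonato)(2,2'-bipyridine)difluoroscandium(III)

There is no counter-ion, so the complex is neutral overall.
Ligand charges: 1×acetylacetonato (-1 each), 1×2,2'-bipyridine (neutral), 2×fluoro (-1 each); total -3. So Sc + (-3) = 0, giving Sc = +3.
Ligands are named alphabetically: acetylacetonato before bipyridine before fluoro.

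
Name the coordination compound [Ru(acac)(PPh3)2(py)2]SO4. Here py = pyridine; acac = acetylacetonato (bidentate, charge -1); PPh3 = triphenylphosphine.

(acetylacetonato)bis(pyridine)bis(triphenylphosphine)ruthenium(III) sulfate

The 1 sulfate counter-ion carries a total charge of -2, so each complex ion is 2+.
Ligand charges: 2×pyridine (neutral), 1×acetylacetonato (-1 each), 2×triphenylphosphine (neutral); total -1. So Ru + (-1) = 2+, giving Ru = +3.
Ligands are named alphabetically: acetylacetonato before pyridine before triphenylphosphine.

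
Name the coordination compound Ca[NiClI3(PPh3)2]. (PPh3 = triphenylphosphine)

The 1 calcium counter-ion carries a total charge of +2, so each complex ion is 2−.
Ligand charges: 3×iodo (-1 each), 1×chloro (-1 each), 2×triphenylphosphine (neutral); total -4. So Ni + (-4) = 2−, giving Ni = +2.
The complex ion is anionic, so nickel takes the -ate form nickelate(II).

calcium chlorotriiodobis(triphenylphosphine)nickelate(II)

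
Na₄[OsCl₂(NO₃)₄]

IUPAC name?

The 4 sodium counter-ions carry a total charge of +4, so each complex ion is 4−.
Ligand charges: 4×nitrato (-1 each), 2×chloro (-1 each); total -6. So Os + (-6) = 4−, giving Os = +2.
Ligands are named alphabetically: chloro before nitrato.
The complex ion is anionic, so osmium takes the -ate form osmate(II).

sodium dichlorotetranitratoosmate(II)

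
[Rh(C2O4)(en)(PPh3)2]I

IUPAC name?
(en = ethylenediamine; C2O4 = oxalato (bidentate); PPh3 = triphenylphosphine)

(ethylenediamine)oxalatobis(triphenylphosphine)rhodium(III) iodide

The 1 iodide counter-ion carries a total charge of -1, so each complex ion is 1+.
Ligand charges: 1×ethylenediamine (neutral), 1×oxalato (-2 each), 2×triphenylphosphine (neutral); total -2. So Rh + (-2) = 1+, giving Rh = +3.
Ligands are named alphabetically: ethylenediamine before oxalato before triphenylphosphine.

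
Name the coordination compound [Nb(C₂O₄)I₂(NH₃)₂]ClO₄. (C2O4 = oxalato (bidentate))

The 1 perchlorate counter-ion carries a total charge of -1, so each complex ion is 1+.
Ligand charges: 1×oxalato (-2 each), 2×iodo (-1 each), 2×ammine (neutral); total -4. So Nb + (-4) = 1+, giving Nb = +5.
Ligands are named alphabetically: ammine before iodo before oxalato.

diamminediiodooxalatoniobium(V) perchlorate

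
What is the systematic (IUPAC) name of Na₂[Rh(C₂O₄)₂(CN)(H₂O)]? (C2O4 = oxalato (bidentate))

sodium aquacyanodioxalatorhodate(III)

The 2 sodium counter-ions carry a total charge of +2, so each complex ion is 2−.
Ligand charges: 1×aqua (neutral), 1×cyano (-1 each), 2×oxalato (-2 each); total -5. So Rh + (-5) = 2−, giving Rh = +3.
The complex ion is anionic, so rhodium takes the -ate form rhodate(III).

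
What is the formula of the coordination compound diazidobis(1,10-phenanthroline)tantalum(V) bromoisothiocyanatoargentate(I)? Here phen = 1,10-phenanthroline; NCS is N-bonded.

Cation [Ta…]: ligand charges -2, Ta(V) ⇒ ion charge 3+.
Anion [Ag…]: ligand charges -2, Ag(I) ⇒ ion charge 1−.

[Ta(N3)2(phen)2][AgBr(NCS)]3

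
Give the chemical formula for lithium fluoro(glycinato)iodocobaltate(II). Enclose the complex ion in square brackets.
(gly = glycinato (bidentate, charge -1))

Li[CoF(gly)I]

Ligands: 1 fluoro (F, -1), 1 glycinato (gly, -1), 1 iodo (I, -1). Ligand charge sum = -3.
With Co in oxidation state +2, the complex ion is [Co...]^1−.
Charge balance with lithium (+1) requires 1 complex ion per 1 lithium.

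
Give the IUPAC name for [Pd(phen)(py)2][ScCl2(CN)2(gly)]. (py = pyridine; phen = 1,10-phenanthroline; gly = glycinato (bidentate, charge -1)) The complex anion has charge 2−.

Both ions are complex: the cation is named first with the plain metal name, the anion second with the -ate form; each ion's ligands are alphabetised independently.
The complex anion is given as 2−; its ligand charges sum to -5, so Sc = +3.
A 1:1 salt means the cation carries the equal and opposite charge, 2+.
Cation: ligand charges sum to 0; for the ion to be 2+, Pd = +2.

(1,10-phenanthroline)bis(pyridine)palladium(II) dichlorodicyano(glycinato)scandate(III)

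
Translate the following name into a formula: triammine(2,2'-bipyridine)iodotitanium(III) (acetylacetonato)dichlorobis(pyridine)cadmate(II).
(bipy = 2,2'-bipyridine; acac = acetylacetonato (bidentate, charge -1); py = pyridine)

Cation [Ti…]: ligand charges -1, Ti(III) ⇒ ion charge 2+.
Anion [Cd…]: ligand charges -3, Cd(II) ⇒ ion charge 1−.

[Ti(bipy)I(NH3)3][Cd(acac)Cl2(py)2]2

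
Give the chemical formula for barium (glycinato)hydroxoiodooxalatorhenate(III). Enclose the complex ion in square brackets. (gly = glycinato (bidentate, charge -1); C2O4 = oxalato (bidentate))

Ba[Re(C2O4)(gly)I(OH)]

Ligands: 1 hydroxo (OH, -1), 1 iodo (I, -1), 1 glycinato (gly, -1), 1 oxalato (C2O4, -2). Ligand charge sum = -5.
Charge balance with barium (+2) requires 1 complex ion per 1 barium.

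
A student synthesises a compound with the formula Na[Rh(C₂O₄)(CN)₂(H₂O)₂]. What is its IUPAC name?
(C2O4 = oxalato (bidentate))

The 1 sodium counter-ion carries a total charge of +1, so each complex ion is 1−.
Ligand charges: 2×aqua (neutral), 1×oxalato (-2 each), 2×cyano (-1 each); total -4. So Rh + (-4) = 1−, giving Rh = +3.
The complex ion is anionic, so rhodium takes the -ate form rhodate(III).

sodium diaquadicyanooxalatorhodate(III)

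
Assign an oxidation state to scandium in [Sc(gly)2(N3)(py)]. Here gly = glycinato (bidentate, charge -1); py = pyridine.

+3

No counter-ion: the bracketed complex is neutral.
Ligand charges: 1×N3 = -1; 2×gly = -2; 1×py neutral; sum -3.
Sc + (-3) = 0 ⇒ Sc is +3.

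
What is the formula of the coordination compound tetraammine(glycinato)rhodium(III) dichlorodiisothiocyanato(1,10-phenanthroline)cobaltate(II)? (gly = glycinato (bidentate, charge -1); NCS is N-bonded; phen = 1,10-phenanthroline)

[Rh(gly)(NH3)4][CoCl2(NCS)2(phen)]

Cation [Rh…]: ligand charges -1, Rh(III) ⇒ ion charge 2+.
Anion [Co…]: ligand charges -4, Co(II) ⇒ ion charge 2−.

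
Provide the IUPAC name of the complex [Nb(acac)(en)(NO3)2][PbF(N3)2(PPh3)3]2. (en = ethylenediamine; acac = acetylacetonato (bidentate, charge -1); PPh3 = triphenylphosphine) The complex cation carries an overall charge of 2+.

The complex cation is given as 2+; its ligand charges sum to -3, so Nb = +5.
With 2 anions per cation, each anion must be 2/2 = 1−.
Anion: ligand charges sum to -3; for the ion to be 1−, Pb = +2.

(acetylacetonato)(ethylenediamine)dinitratoniobium(V) diazidofluorotris(triphenylphosphine)plumbate(II)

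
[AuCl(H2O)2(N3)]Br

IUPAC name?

The 1 bromide counter-ion carries a total charge of -1, so each complex ion is 1+.
Ligand charges: 1×azido (-1 each), 1×chloro (-1 each), 2×aqua (neutral); total -2. So Au + (-2) = 1+, giving Au = +3.
Ligands are named alphabetically: aqua before azido before chloro.

diaquaazidochlorogold(III) bromide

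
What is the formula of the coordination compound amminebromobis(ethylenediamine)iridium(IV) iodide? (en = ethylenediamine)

Ligands: 1 bromo (Br, -1), 2 ethylenediamine (en, neutral), 1 ammine (NH3, neutral). Ligand charge sum = -1.
With Ir in oxidation state +4, the complex ion is [Ir...]^3+.
Charge balance with iodide (-1) requires 1 complex ion per 3 iodide.

[IrBr(en)2(NH3)]I3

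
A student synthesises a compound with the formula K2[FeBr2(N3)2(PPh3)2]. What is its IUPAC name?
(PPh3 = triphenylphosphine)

The 2 potassium counter-ions carry a total charge of +2, so each complex ion is 2−.
Ligand charges: 2×azido (-1 each), 2×bromo (-1 each), 2×triphenylphosphine (neutral); total -4. So Fe + (-4) = 2−, giving Fe = +2.
Ligands are named alphabetically: azido before bromo before triphenylphosphine.
The complex ion is anionic, so iron takes the -ate form ferrate(II).

potassium diazidodibromobis(triphenylphosphine)ferrate(II)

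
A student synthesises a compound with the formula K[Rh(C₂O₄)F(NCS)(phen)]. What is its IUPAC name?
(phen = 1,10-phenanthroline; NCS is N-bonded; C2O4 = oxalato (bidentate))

potassium fluoroisothiocyanatooxalato(1,10-phenanthroline)rhodate(III)

The 1 potassium counter-ion carries a total charge of +1, so each complex ion is 1−.
Ligand charges: 1×1,10-phenanthroline (neutral), 1×fluoro (-1 each), 1×isothiocyanato (-1 each), 1×oxalato (-2 each); total -4. So Rh + (-4) = 1−, giving Rh = +3.
Ligands are named alphabetically: fluoro before isothiocyanato before oxalato before phenanthroline.
The complex ion is anionic, so rhodium takes the -ate form rhodate(III).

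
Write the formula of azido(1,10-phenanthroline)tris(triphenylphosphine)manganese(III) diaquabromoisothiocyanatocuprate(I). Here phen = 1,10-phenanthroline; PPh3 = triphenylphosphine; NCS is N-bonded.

[Mn(N3)(phen)(PPh3)3][CuBr(H2O)2(NCS)]2

Cation [Mn…]: ligand charges -1, Mn(III) ⇒ ion charge 2+.
Anion [Cu…]: ligand charges -2, Cu(I) ⇒ ion charge 1−.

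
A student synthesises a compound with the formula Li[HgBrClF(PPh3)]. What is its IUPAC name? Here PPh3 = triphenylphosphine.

The 1 lithium counter-ion carries a total charge of +1, so each complex ion is 1−.
Ligand charges: 1×triphenylphosphine (neutral), 1×bromo (-1 each), 1×chloro (-1 each), 1×fluoro (-1 each); total -3. So Hg + (-3) = 1−, giving Hg = +2.
The complex ion is anionic, so mercury takes the -ate form mercurate(II).

lithium bromochlorofluoro(triphenylphosphine)mercurate(II)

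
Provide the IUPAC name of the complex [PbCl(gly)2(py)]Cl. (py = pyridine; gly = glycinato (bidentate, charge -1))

chlorobis(glycinato)(pyridine)lead(IV) chloride

The 1 chloride counter-ion carries a total charge of -1, so each complex ion is 1+.
Ligand charges: 1×pyridine (neutral), 1×chloro (-1 each), 2×glycinato (-1 each); total -3. So Pb + (-3) = 1+, giving Pb = +4.
Ligands are named alphabetically: chloro before glycinato before pyridine.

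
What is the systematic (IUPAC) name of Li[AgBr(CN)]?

The 1 lithium counter-ion carries a total charge of +1, so each complex ion is 1−.
Ligand charges: 1×bromo (-1 each), 1×cyano (-1 each); total -2. So Ag + (-2) = 1−, giving Ag = +1.
The complex ion is anionic, so silver takes the -ate form argentate(I).

lithium bromocyanoargentate(I)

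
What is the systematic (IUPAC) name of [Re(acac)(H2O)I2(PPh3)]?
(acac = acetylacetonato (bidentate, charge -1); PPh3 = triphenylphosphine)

There is no counter-ion, so the complex is neutral overall.
Ligand charges: 1×aqua (neutral), 1×acetylacetonato (-1 each), 1×triphenylphosphine (neutral), 2×iodo (-1 each); total -3. So Re + (-3) = 0, giving Re = +3.
Ligands are named alphabetically: acetylacetonato before aqua before iodo before triphenylphosphine.

(acetylacetonato)aquadiiodo(triphenylphosphine)rhenium(III)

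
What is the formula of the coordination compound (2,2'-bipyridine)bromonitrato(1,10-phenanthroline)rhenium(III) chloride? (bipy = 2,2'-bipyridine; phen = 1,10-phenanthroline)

Ligands: 1 2,2'-bipyridine (bipy, neutral), 1 nitrato (NO3, -1), 1 1,10-phenanthroline (phen, neutral), 1 bromo (Br, -1). Ligand charge sum = -2.
Charge balance with chloride (-1) requires 1 complex ion per 1 chloride.

[Re(bipy)Br(NO3)(phen)]Cl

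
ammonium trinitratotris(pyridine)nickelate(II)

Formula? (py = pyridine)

NH4[Ni(NO3)3(py)3]

Ligands: 3 nitrato (NO3, -1), 3 pyridine (py, neutral). Ligand charge sum = -3.
With Ni in oxidation state +2, the complex ion is [Ni...]^1−.
Charge balance with ammonium (+1) requires 1 complex ion per 1 ammonium.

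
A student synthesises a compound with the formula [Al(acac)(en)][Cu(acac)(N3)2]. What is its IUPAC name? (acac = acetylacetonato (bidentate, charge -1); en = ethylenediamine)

(acetylacetonato)(ethylenediamine)aluminium(III) (acetylacetonato)diazidocuprate(I)

Aluminium is always +3 in its complexes; the cation's ligand charges sum to -1, so the complex cation is 2+.
A 1:1 salt means the anion carries the equal and opposite charge, 2−.
Anion: ligand charges sum to -3; for the ion to be 2−, Cu = +1.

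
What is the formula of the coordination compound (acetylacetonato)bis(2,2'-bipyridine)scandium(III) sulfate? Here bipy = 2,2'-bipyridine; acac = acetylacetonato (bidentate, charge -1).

Ligands: 2 2,2'-bipyridine (bipy, neutral), 1 acetylacetonato (acac, -1). Ligand charge sum = -1.
With Sc in oxidation state +3, the complex ion is [Sc...]^2+.
Charge balance with sulfate (-2) requires 1 complex ion per 1 sulfate.

[Sc(acac)(bipy)2]SO4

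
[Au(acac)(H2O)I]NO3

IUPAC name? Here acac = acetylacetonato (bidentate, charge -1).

The 1 nitrate counter-ion carries a total charge of -1, so each complex ion is 1+.
Ligand charges: 1×aqua (neutral), 1×iodo (-1 each), 1×acetylacetonato (-1 each); total -2. So Au + (-2) = 1+, giving Au = +3.
Ligands are named alphabetically: acetylacetonato before aqua before iodo.

(acetylacetonato)aquaiodogold(III) nitrate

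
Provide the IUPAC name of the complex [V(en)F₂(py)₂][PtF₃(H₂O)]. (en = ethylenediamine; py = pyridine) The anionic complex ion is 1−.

(ethylenediamine)difluorobis(pyridine)vanadium(III) aquatrifluoroplatinate(II)

The complex anion is given as 1−; its ligand charges sum to -3, so Pt = +2.
A 1:1 salt means the cation carries the equal and opposite charge, 1+.
Cation: ligand charges sum to -2; for the ion to be 1+, V = +3.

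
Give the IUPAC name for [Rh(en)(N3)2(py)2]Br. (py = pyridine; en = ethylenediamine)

diazido(ethylenediamine)bis(pyridine)rhodium(III) bromide

The 1 bromide counter-ion carries a total charge of -1, so each complex ion is 1+.
Ligand charges: 2×pyridine (neutral), 1×ethylenediamine (neutral), 2×azido (-1 each); total -2. So Rh + (-2) = 1+, giving Rh = +3.
Ligands are named alphabetically: azido before ethylenediamine before pyridine.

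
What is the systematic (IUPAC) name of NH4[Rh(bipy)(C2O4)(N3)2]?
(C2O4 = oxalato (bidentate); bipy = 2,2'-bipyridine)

The 1 ammonium counter-ion carries a total charge of +1, so each complex ion is 1−.
Ligand charges: 2×azido (-1 each), 1×oxalato (-2 each), 1×2,2'-bipyridine (neutral); total -4. So Rh + (-4) = 1−, giving Rh = +3.
Ligands are named alphabetically: azido before bipyridine before oxalato.
The complex ion is anionic, so rhodium takes the -ate form rhodate(III).

ammonium diazido(2,2'-bipyridine)oxalatorhodate(III)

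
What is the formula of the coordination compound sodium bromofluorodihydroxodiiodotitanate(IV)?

Ligands: 2 hydroxo (OH, -1), 1 fluoro (F, -1), 1 bromo (Br, -1), 2 iodo (I, -1). Ligand charge sum = -6.
Charge balance with sodium (+1) requires 1 complex ion per 2 sodium.

Na2[TiBrFI2(OH)2]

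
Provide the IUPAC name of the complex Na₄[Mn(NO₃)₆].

sodium hexanitratomanganate(II)

The 4 sodium counter-ions carry a total charge of +4, so each complex ion is 4−.
Ligand charges: 6×nitrato (-1 each); total -6. So Mn + (-6) = 4−, giving Mn = +2.
The complex ion is anionic, so manganese takes the -ate form manganate(II).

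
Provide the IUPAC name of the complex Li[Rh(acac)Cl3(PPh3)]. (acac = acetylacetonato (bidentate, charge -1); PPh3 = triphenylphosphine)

lithium (acetylacetonato)trichloro(triphenylphosphine)rhodate(III)

The 1 lithium counter-ion carries a total charge of +1, so each complex ion is 1−.
Ligand charges: 3×chloro (-1 each), 1×acetylacetonato (-1 each), 1×triphenylphosphine (neutral); total -4. So Rh + (-4) = 1−, giving Rh = +3.
The complex ion is anionic, so rhodium takes the -ate form rhodate(III).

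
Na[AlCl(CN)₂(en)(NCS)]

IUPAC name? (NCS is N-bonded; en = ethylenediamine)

sodium chlorodicyano(ethylenediamine)isothiocyanatoaluminate(III)

The 1 sodium counter-ion carries a total charge of +1, so each complex ion is 1−.
Ligand charges: 1×isothiocyanato (-1 each), 1×chloro (-1 each), 2×cyano (-1 each), 1×ethylenediamine (neutral); total -4. So Al + (-4) = 1−, giving Al = +3.
The complex ion is anionic, so aluminium takes the -ate form aluminate(III).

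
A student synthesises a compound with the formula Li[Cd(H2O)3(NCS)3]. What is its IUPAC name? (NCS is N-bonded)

lithium triaquatriisothiocyanatocadmate(II)

The 1 lithium counter-ion carries a total charge of +1, so each complex ion is 1−.
Ligand charges: 3×isothiocyanato (-1 each), 3×aqua (neutral); total -3. So Cd + (-3) = 1−, giving Cd = +2.
The complex ion is anionic, so cadmium takes the -ate form cadmate(II).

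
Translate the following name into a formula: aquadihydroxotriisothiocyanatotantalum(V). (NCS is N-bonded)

[Ta(H2O)(NCS)3(OH)2]

Ligands: 1 aqua (H2O, neutral), 2 hydroxo (OH, -1), 3 isothiocyanato (NCS, -1). Ligand charge sum = -5.
With Ta in oxidation state +5, the complex ion is [Ta...].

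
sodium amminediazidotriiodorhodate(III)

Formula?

Ligands: 3 iodo (I, -1), 1 ammine (NH3, neutral), 2 azido (N3, -1). Ligand charge sum = -5.
With Rh in oxidation state +3, the complex ion is [Rh...]^2−.
Charge balance with sodium (+1) requires 1 complex ion per 2 sodium.

Na2[RhI3(N3)2(NH3)]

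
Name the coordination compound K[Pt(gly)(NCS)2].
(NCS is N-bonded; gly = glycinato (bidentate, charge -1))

The 1 potassium counter-ion carries a total charge of +1, so each complex ion is 1−.
Ligand charges: 2×isothiocyanato (-1 each), 1×glycinato (-1 each); total -3. So Pt + (-3) = 1−, giving Pt = +2.
The complex ion is anionic, so platinum takes the -ate form platinate(II).

potassium (glycinato)diisothiocyanatoplatinate(II)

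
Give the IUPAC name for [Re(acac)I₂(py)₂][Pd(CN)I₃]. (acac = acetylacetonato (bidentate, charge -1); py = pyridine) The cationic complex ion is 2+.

(acetylacetonato)diiodobis(pyridine)rhenium(V) cyanotriiodopalladate(II)

Both ions are complex: the cation is named first with the plain metal name, the anion second with the -ate form; each ion's ligands are alphabetised independently.
The complex cation is given as 2+; its ligand charges sum to -3, so Re = +5.
A 1:1 salt means the anion carries the equal and opposite charge, 2−.
Anion: ligand charges sum to -4; for the ion to be 2−, Pd = +2.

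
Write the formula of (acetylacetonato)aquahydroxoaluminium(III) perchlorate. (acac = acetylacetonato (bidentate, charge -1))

[Al(acac)(H2O)(OH)]ClO4

Ligands: 1 acetylacetonato (acac, -1), 1 aqua (H2O, neutral), 1 hydroxo (OH, -1). Ligand charge sum = -2.
With Al in oxidation state +3, the complex ion is [Al...]^1+.
Charge balance with perchlorate (-1) requires 1 complex ion per 1 perchlorate.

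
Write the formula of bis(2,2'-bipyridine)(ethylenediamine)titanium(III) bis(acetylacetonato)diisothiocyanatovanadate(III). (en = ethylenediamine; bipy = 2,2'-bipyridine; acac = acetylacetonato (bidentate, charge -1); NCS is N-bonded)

Cation [Ti…]: ligand charges 0, Ti(III) ⇒ ion charge 3+.
Anion [V…]: ligand charges -4, V(III) ⇒ ion charge 1−.
One 3+ cation requires 3 of the 1− anion.

[Ti(bipy)2(en)][V(acac)2(NCS)2]3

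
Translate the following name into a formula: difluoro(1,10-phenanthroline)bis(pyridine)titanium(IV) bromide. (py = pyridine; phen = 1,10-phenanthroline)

[TiF2(phen)(py)2]Br2

Ligands: 2 pyridine (py, neutral), 1 1,10-phenanthroline (phen, neutral), 2 fluoro (F, -1). Ligand charge sum = -2.
With Ti in oxidation state +4, the complex ion is [Ti...]^2+.
Charge balance with bromide (-1) requires 1 complex ion per 2 bromide.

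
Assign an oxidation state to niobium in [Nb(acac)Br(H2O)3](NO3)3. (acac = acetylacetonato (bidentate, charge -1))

3 nitrate outside the brackets (-1 each) → the complex ion is 3+.
Ligand charges: 1×acac = -1; 1×Br = -1; 3×H2O neutral; sum -2.
Nb + (-2) = 3+ ⇒ Nb is +5.

+5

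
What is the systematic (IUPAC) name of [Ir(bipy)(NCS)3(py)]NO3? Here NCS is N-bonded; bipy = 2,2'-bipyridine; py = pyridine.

The 1 nitrate counter-ion carries a total charge of -1, so each complex ion is 1+.
Ligand charges: 3×isothiocyanato (-1 each), 1×2,2'-bipyridine (neutral), 1×pyridine (neutral); total -3. So Ir + (-3) = 1+, giving Ir = +4.
Ligands are named alphabetically: bipyridine before isothiocyanato before pyridine.

(2,2'-bipyridine)triisothiocyanato(pyridine)iridium(IV) nitrate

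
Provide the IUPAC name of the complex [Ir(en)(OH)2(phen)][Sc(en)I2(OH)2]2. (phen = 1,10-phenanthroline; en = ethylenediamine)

(ethylenediamine)dihydroxo(1,10-phenanthroline)iridium(IV) (ethylenediamine)dihydroxodiiodoscandate(III)

Both ions are complex: the cation is named first with the plain metal name, the anion second with the -ate form; each ion's ligands are alphabetised independently.
Scandium is always +3 in its complexes; the anion's ligand charges sum to -4, so the complex anion is 1−.
With 2 anions per cation, the cation must be 2×1 = 2+.
Cation: ligand charges sum to -2; for the ion to be 2+, Ir = +4.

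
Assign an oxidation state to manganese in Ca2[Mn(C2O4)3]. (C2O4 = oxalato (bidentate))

2 calcium outside the brackets (+2 each) → the complex ion is 4−.
Ligand charges: 3×C2O4 = -6; sum -6.
Mn + (-6) = 4− ⇒ Mn is +2.

+2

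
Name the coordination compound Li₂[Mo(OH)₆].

lithium hexahydroxomolybdate(IV)

The 2 lithium counter-ions carry a total charge of +2, so each complex ion is 2−.
Ligand charges: 6×hydroxo (-1 each); total -6. So Mo + (-6) = 2−, giving Mo = +4.
The complex ion is anionic, so molybdenum takes the -ate form molybdate(IV).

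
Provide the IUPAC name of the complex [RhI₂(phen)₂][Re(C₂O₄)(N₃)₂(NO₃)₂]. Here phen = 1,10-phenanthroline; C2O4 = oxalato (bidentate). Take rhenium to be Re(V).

Re is given as +5; the anion's ligand charges sum to -6, so the complex anion is 1−.
A 1:1 salt means the cation carries the equal and opposite charge, 1+.
Cation: ligand charges sum to -2; for the ion to be 1+, Rh = +3.

diiodobis(1,10-phenanthroline)rhodium(III) diazidodinitratooxalatorhenate(V)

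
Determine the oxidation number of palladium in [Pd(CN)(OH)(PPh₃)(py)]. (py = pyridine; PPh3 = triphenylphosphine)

No counter-ion: the bracketed complex is neutral.
Ligand charges: 1×py neutral; 1×PPh3 neutral; 1×CN = -1; 1×OH = -1; sum -2.
Pd + (-2) = 0 ⇒ Pd is +2.

+2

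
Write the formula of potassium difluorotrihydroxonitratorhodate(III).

K3[RhF2(NO3)(OH)3]

Ligands: 3 hydroxo (OH, -1), 1 nitrato (NO3, -1), 2 fluoro (F, -1). Ligand charge sum = -6.
With Rh in oxidation state +3, the complex ion is [Rh...]^3−.
Charge balance with potassium (+1) requires 1 complex ion per 3 potassium.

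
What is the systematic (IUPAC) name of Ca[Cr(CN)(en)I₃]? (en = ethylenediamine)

calcium cyano(ethylenediamine)triiodochromate(II)

The 1 calcium counter-ion carries a total charge of +2, so each complex ion is 2−.
Ligand charges: 1×ethylenediamine (neutral), 3×iodo (-1 each), 1×cyano (-1 each); total -4. So Cr + (-4) = 2−, giving Cr = +2.
Ligands are named alphabetically: cyano before ethylenediamine before iodo.
The complex ion is anionic, so chromium takes the -ate form chromate(II).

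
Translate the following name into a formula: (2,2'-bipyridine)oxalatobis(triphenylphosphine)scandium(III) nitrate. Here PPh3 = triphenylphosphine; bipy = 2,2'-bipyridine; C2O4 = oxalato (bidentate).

[Sc(bipy)(C2O4)(PPh3)2]NO3

Ligands: 2 triphenylphosphine (PPh3, neutral), 1 2,2'-bipyridine (bipy, neutral), 1 oxalato (C2O4, -2). Ligand charge sum = -2.
With Sc in oxidation state +3, the complex ion is [Sc...]^1+.
Charge balance with nitrate (-1) requires 1 complex ion per 1 nitrate.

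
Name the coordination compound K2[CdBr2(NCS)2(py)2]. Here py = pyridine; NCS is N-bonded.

The 2 potassium counter-ions carry a total charge of +2, so each complex ion is 2−.
Ligand charges: 2×bromo (-1 each), 2×pyridine (neutral), 2×isothiocyanato (-1 each); total -4. So Cd + (-4) = 2−, giving Cd = +2.
Ligands are named alphabetically: bromo before isothiocyanato before pyridine.
The complex ion is anionic, so cadmium takes the -ate form cadmate(II).

potassium dibromodiisothiocyanatobis(pyridine)cadmate(II)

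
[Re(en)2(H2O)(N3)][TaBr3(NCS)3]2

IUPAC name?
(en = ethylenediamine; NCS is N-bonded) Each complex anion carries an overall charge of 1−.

aquaazidobis(ethylenediamine)rhenium(III) tribromotriisothiocyanatotantalate(V)

Both ions are complex: the cation is named first with the plain metal name, the anion second with the -ate form; each ion's ligands are alphabetised independently.
The complex anion is given as 1−; its ligand charges sum to -6, so Ta = +5.
With 2 anions per cation, the cation must be 2×1 = 2+.
Cation: ligand charges sum to -1; for the ion to be 2+, Re = +3.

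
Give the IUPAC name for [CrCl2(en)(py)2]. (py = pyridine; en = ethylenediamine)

There is no counter-ion, so the complex is neutral overall.
Ligand charges: 2×pyridine (neutral), 1×ethylenediamine (neutral), 2×chloro (-1 each); total -2. So Cr + (-2) = 0, giving Cr = +2.
Ligands are named alphabetically: chloro before ethylenediamine before pyridine.

dichloro(ethylenediamine)bis(pyridine)chromium(II)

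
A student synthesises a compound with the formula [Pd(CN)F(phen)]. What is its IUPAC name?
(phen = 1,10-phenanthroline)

There is no counter-ion, so the complex is neutral overall.
Ligand charges: 1×fluoro (-1 each), 1×1,10-phenanthroline (neutral), 1×cyano (-1 each); total -2. So Pd + (-2) = 0, giving Pd = +2.
Ligands are named alphabetically: cyano before fluoro before phenanthroline.

cyanofluoro(1,10-phenanthroline)palladium(II)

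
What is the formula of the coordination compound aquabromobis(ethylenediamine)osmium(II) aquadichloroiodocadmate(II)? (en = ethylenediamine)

[OsBr(en)2(H2O)][CdCl2(H2O)I]

Cation [Os…]: ligand charges -1, Os(II) ⇒ ion charge 1+.
Anion [Cd…]: ligand charges -3, Cd(II) ⇒ ion charge 1−.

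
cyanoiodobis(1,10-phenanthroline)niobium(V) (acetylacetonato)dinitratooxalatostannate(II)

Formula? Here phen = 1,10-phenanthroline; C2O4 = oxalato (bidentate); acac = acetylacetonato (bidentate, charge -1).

[Nb(CN)I(phen)2][Sn(acac)(C2O4)(NO3)2]

Cation [Nb…]: ligand charges -2, Nb(V) ⇒ ion charge 3+.
Anion [Sn…]: ligand charges -5, Sn(II) ⇒ ion charge 3−.
One 3+ cation balances one 3− anion.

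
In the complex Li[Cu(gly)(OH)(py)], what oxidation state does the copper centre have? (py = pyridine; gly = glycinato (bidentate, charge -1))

+1

1 lithium outside the brackets (+1 each) → the complex ion is 1−.
Ligand charges: 1×py neutral; 1×gly = -1; 1×OH = -1; sum -2.
Cu + (-2) = 1− ⇒ Cu is +1.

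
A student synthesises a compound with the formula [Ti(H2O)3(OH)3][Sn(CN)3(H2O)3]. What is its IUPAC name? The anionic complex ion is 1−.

triaquatrihydroxotitanium(IV) triaquatricyanostannate(II)

Both ions are complex: the cation is named first with the plain metal name, the anion second with the -ate form; each ion's ligands are alphabetised independently.
The complex anion is given as 1−; its ligand charges sum to -3, so Sn = +2.
A 1:1 salt means the cation carries the equal and opposite charge, 1+.
Cation: ligand charges sum to -3; for the ion to be 1+, Ti = +4.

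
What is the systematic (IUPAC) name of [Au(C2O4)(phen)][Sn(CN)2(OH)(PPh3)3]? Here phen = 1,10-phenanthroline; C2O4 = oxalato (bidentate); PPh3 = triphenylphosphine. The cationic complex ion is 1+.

oxalato(1,10-phenanthroline)gold(III) dicyanohydroxotris(triphenylphosphine)stannate(II)

The complex cation is given as 1+; its ligand charges sum to -2, so Au = +3.
A 1:1 salt means the anion carries the equal and opposite charge, 1−.
Anion: ligand charges sum to -3; for the ion to be 1−, Sn = +2.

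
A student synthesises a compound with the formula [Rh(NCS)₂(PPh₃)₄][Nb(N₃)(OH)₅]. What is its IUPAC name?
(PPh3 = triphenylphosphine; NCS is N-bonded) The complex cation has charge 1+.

Both ions are complex: the cation is named first with the plain metal name, the anion second with the -ate form; each ion's ligands are alphabetised independently.
The complex cation is given as 1+; its ligand charges sum to -2, so Rh = +3.
A 1:1 salt means the anion carries the equal and opposite charge, 1−.
Anion: ligand charges sum to -6; for the ion to be 1−, Nb = +5.

diisothiocyanatotetrakis(triphenylphosphine)rhodium(III) azidopentahydroxoniobate(V)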